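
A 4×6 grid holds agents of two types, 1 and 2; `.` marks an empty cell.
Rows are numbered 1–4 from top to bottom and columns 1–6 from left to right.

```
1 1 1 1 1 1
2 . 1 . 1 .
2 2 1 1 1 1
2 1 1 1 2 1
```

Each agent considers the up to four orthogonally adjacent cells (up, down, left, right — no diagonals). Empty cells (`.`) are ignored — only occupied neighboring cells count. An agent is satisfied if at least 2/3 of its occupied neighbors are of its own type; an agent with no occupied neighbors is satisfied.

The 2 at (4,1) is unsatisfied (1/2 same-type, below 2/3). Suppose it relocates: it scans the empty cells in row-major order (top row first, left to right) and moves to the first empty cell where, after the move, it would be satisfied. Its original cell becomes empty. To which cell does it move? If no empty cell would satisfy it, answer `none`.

none

Vacating (4,1). Empty cells in order:
  (2,2): 2/4 same-type → still unsatisfied.
  (2,4): 0/4 same-type → still unsatisfied.
  (2,6): 0/3 same-type → still unsatisfied.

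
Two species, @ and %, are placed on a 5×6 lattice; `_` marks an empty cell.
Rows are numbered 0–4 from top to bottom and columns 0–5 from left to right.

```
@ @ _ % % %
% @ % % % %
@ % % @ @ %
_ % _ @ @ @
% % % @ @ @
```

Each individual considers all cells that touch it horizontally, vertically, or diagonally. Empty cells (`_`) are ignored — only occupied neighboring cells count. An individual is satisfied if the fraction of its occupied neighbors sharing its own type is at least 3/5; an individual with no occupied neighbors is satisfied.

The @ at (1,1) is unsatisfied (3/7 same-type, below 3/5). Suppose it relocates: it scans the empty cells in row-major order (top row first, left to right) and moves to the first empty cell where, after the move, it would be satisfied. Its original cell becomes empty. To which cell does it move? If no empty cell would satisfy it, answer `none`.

Vacating (1,1). Empty cells in order:
  (0,2): 1/4 same-type → still unsatisfied.
  (3,0): 1/5 same-type → still unsatisfied.
  (3,2): 3/8 same-type → still unsatisfied.

none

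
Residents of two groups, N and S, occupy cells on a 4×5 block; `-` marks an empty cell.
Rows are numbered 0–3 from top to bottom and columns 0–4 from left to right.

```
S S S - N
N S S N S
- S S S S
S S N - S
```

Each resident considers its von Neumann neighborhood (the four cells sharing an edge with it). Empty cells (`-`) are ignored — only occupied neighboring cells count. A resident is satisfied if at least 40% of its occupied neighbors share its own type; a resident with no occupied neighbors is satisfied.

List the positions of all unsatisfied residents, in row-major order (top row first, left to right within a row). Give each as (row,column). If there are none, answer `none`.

Row 0: (0,0)S 1/2 satisfied · (0,1)S 3/3 satisfied · (0,2)S 2/2 satisfied · (0,4)N 0/1 not
Row 1: (1,0)N 0/2 not · (1,1)S 3/4 satisfied · (1,2)S 3/4 satisfied · (1,3)N 0/3 not · (1,4)S 1/3 not
Row 2: (2,1)S 3/3 satisfied · (2,2)S 3/4 satisfied · (2,3)S 2/3 satisfied · (2,4)S 3/3 satisfied
Row 3: (3,0)S 1/1 satisfied · (3,1)S 2/3 satisfied · (3,2)N 0/2 not · (3,4)S 1/1 satisfied

(0,4), (1,0), (1,3), (1,4), (3,2)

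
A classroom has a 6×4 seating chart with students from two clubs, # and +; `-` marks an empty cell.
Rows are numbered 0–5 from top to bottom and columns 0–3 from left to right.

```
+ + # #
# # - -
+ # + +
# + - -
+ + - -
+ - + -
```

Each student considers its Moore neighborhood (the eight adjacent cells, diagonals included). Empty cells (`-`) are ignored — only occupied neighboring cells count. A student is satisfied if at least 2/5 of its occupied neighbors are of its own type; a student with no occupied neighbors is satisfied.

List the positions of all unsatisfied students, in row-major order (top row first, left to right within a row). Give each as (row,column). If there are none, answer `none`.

(0,0), (0,1), (2,0), (3,0)

Row 0: (0,0)+ 1/3 unhappy · (0,1)+ 1/4 unhappy · (0,2)# 2/3 ok · (0,3)# 1/1 ok
Row 1: (1,0)# 2/5 ok · (1,1)# 3/7 ok
Row 2: (2,0)+ 1/5 unhappy · (2,1)# 3/6 ok · (2,2)+ 2/4 ok · (2,3)+ 1/1 ok
Row 3: (3,0)# 1/5 unhappy · (3,1)+ 4/6 ok
Row 4: (4,0)+ 3/4 ok · (4,1)+ 4/5 ok
Row 5: (5,0)+ 2/2 ok · (5,2)+ 1/1 ok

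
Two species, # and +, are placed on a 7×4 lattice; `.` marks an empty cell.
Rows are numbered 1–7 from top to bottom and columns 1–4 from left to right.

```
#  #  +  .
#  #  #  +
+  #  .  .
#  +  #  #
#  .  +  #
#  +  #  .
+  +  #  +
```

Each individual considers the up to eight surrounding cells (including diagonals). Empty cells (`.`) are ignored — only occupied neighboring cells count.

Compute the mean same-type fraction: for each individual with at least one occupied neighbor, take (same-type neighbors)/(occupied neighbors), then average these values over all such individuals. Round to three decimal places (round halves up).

(1,1)# 3/3
(1,2)# 4/5
(1,3)+ 1/4
(2,1)# 4/5
(2,2)# 5/7
(2,3)# 3/5
(2,4)+ 1/2
(3,1)+ 1/5
(3,2)# 5/7
(4,1)# 2/4
(4,2)+ 2/6
(4,3)# 3/5
(4,4)# 2/3
(5,1)# 2/4
(5,3)+ 2/6
(5,4)# 3/4
(6,1)# 1/4
(6,2)+ 3/7
(6,3)# 2/6
(7,1)+ 2/3
(7,2)+ 2/5
(7,3)# 1/4
(7,4)+ 0/2
Sum over 23 individuals: 3/3 + 4/5 + 1/4 + 4/5 + 5/7 + 3/5 + 1/2 + 1/5 + 5/7 + 2/4 + 2/6 + 3/5 + 2/3 + 2/4 + 2/6 + 3/4 + 1/4 + 3/7 + 2/6 + 2/3 + 2/5 + 1/4 + 0/2 = 1217/105; mean = 1217/105 ÷ 23 = 1217/2415 = 0.503933… → 0.504.

0.504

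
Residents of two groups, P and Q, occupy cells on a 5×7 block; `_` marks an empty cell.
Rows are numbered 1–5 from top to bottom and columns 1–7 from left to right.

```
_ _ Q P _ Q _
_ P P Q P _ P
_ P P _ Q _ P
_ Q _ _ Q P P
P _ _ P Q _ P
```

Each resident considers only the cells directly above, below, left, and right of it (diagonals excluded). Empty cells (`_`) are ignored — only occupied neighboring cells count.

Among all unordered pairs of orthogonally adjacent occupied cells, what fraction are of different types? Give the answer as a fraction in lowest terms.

9/19

Scan each occupied cell's neighbors to the right and below so each pair is counted once.
Row 1: Q(1,3)–P(1,4)≠ Q(1,3)–P(2,3)≠ P(1,4)–Q(2,4)≠  → 3/3 unlike.
Row 2: P(2,2)–P(2,3)= P(2,2)–P(3,2)= P(2,3)–Q(2,4)≠ P(2,3)–P(3,3)= Q(2,4)–P(2,5)≠ P(2,5)–Q(3,5)≠ P(2,7)–P(3,7)=  → 3/7 unlike.
Row 3: P(3,2)–P(3,3)= P(3,2)–Q(4,2)≠ Q(3,5)–Q(4,5)= P(3,7)–P(4,7)=  → 1/4 unlike.
Row 4: Q(4,5)–P(4,6)≠ Q(4,5)–Q(5,5)= P(4,6)–P(4,7)= P(4,7)–P(5,7)=  → 1/4 unlike.
Row 5: P(5,4)–Q(5,5)≠  → 1/1 unlike.
Total adjacent occupied pairs: 19; unlike-type pairs: 9.
9/19 is already in lowest terms.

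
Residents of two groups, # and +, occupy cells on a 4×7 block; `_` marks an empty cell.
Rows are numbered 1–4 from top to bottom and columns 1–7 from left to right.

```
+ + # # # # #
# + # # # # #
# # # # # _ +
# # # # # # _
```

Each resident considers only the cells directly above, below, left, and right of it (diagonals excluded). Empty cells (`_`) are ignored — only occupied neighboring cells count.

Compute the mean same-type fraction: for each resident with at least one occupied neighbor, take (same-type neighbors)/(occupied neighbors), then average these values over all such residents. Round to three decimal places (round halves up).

Row 1: (1,1)+ 1/2 · (1,2)+ 2/3 · (1,3)# 2/3 · (1,4)# 3/3 · (1,5)# 3/3 · (1,6)# 3/3 · (1,7)# 2/2
Row 2: (2,1)# 1/3 · (2,2)+ 1/4 · (2,3)# 3/4 · (2,4)# 4/4 · (2,5)# 4/4 · (2,6)# 3/3 · (2,7)# 2/3
Row 3: (3,1)# 3/3 · (3,2)# 3/4 · (3,3)# 4/4 · (3,4)# 4/4 · (3,5)# 3/3 · (3,7)+ 0/1
Row 4: (4,1)# 2/2 · (4,2)# 3/3 · (4,3)# 3/3 · (4,4)# 3/3 · (4,5)# 3/3 · (4,6)# 1/1
Sum over 26 residents: 1/2 + 2/3 + 2/3 + 3/3 + 3/3 + 3/3 + 2/2 + 1/3 + 1/4 + 3/4 + 4/4 + 4/4 + 3/3 + 2/3 + 3/3 + 3/4 + 4/4 + 4/4 + 3/3 + 0/1 + 2/2 + 3/3 + 3/3 + 3/3 + 3/3 + 1/1 = 259/12; mean = 259/12 ÷ 26 = 259/312 = 0.830128… → 0.830.

0.830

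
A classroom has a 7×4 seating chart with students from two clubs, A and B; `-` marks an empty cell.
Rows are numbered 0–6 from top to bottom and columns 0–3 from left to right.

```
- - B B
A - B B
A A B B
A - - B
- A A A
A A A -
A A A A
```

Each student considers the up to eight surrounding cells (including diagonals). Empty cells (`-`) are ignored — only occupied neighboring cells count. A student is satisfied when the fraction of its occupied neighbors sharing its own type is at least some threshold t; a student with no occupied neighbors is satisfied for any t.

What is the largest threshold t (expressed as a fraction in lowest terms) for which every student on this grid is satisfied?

1/2

(0,2)B 3/3
(0,3)B 3/3
(1,0)A 2/2
(1,2)B 5/6
(1,3)B 5/5
(2,0)A 3/3
(2,1)A 3/5
(2,2)B 4/5
(2,3)B 4/4
(3,0)A 3/3
(3,3)B 2/4
(4,1)A 5/5
(4,2)A 4/5
(4,3)A 2/3
(5,0)A 4/4
(5,1)A 7/7
(5,2)A 7/7
(6,0)A 3/3
(6,1)A 5/5
(6,2)A 4/4
(6,3)A 2/2
The smallest same-type fraction is 2/4 at (3,3), which reduces to 1/2. Any threshold above that leaves this student unsatisfied.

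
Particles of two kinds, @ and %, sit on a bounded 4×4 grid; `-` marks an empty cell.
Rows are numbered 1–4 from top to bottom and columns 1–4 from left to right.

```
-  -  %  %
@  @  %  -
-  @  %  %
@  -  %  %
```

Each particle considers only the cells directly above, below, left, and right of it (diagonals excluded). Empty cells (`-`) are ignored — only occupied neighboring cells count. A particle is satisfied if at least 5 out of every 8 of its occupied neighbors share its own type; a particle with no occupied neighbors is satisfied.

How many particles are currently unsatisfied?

1

(1,3)% 2/2 ok
(1,4)% 1/1 ok
(2,1)@ 1/1 ok
(2,2)@ 2/3 ok
(2,3)% 2/3 ok
(3,2)@ 1/2 unhappy
(3,3)% 3/4 ok
(3,4)% 2/2 ok
(4,1)@ 0/0 ok
(4,3)% 2/2 ok
(4,4)% 2/2 ok
Unsatisfied: (3,2) — 1 in total.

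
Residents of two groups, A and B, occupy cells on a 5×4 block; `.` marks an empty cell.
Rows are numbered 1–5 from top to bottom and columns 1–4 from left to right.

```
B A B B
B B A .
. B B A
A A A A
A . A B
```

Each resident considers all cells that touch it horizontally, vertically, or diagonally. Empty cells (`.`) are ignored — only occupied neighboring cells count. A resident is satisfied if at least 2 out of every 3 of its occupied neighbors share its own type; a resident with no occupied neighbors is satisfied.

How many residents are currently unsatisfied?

(1,1)B 2/3 ok
(1,2)A 1/5 unhappy
(1,3)B 2/4 unhappy
(1,4)B 1/2 unhappy
(2,1)B 3/4 ok
(2,2)B 5/7 ok
(2,3)A 2/7 unhappy
(3,2)B 3/7 unhappy
(3,3)B 2/7 unhappy
(3,4)A 3/4 ok
(4,1)A 2/3 ok
(4,2)A 4/6 ok
(4,3)A 4/7 unhappy
(4,4)A 3/5 unhappy
(5,1)A 2/2 ok
(5,3)A 3/4 ok
(5,4)B 0/3 unhappy
Unsatisfied: (1,2), (1,3), (1,4), (2,3), (3,2), (3,3), (4,3), (4,4), (5,4) — 9 in total.

9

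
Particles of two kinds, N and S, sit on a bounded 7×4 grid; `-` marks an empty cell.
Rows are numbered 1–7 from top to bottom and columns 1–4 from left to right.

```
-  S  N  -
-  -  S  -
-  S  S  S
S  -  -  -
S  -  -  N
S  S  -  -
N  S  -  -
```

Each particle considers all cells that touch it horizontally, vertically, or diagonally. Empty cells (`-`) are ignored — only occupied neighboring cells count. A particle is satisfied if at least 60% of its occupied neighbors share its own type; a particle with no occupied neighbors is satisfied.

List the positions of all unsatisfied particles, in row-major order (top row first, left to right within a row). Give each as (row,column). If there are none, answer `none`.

Row 1: (1,2)S 1/2 ✗ · (1,3)N 0/2 ✗
Row 2: (2,3)S 4/5 ✓
Row 3: (3,2)S 3/3 ✓ · (3,3)S 3/3 ✓ · (3,4)S 2/2 ✓
Row 4: (4,1)S 2/2 ✓
Row 5: (5,1)S 3/3 ✓ · (5,4)N 0/0 ✓
Row 6: (6,1)S 3/4 ✓ · (6,2)S 3/4 ✓
Row 7: (7,1)N 0/3 ✗ · (7,2)S 2/3 ✓

(1,2), (1,3), (7,1)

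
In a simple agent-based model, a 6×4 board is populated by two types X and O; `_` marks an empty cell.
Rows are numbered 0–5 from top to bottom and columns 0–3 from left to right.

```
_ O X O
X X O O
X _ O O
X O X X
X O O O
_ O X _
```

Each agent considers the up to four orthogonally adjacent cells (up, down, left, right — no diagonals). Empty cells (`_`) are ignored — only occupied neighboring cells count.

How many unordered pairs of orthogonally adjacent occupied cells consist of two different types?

Scan each occupied cell's neighbors to the right and below so each pair is counted once.
From row 0: 4 unlike of 5 pairs (running 4/5).
From row 1: 1 unlike of 6 pairs (running 5/11).
From row 2: 2 unlike of 4 pairs (running 7/15).
From row 3: 4 unlike of 7 pairs (running 11/22).
From row 4: 2 unlike of 5 pairs (running 13/27).
From row 5: 1 unlike of 1 pairs (running 14/28).
Total adjacent occupied pairs: 28; unlike-type pairs: 14.

14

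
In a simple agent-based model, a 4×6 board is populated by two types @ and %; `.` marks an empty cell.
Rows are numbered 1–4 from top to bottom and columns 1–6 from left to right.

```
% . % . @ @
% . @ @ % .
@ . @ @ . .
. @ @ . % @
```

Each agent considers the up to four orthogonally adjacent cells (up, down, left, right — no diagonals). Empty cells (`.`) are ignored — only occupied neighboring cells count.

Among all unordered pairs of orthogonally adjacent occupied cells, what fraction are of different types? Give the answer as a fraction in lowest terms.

5/13

Scan each occupied cell's neighbors to the right and below so each pair is counted once.
Row 1: %(1,1)–%(2,1)= %(1,3)–@(2,3)≠ @(1,5)–@(1,6)= @(1,5)–%(2,5)≠  → 2/4 unlike.
Row 2: %(2,1)–@(3,1)≠ @(2,3)–@(2,4)= @(2,3)–@(3,3)= @(2,4)–%(2,5)≠ @(2,4)–@(3,4)=  → 2/5 unlike.
Row 3: @(3,3)–@(3,4)= @(3,3)–@(4,3)=  → 0/2 unlike.
Row 4: @(4,2)–@(4,3)= %(4,5)–@(4,6)≠  → 1/2 unlike.
Total adjacent occupied pairs: 13; unlike-type pairs: 5.
5/13 is already in lowest terms.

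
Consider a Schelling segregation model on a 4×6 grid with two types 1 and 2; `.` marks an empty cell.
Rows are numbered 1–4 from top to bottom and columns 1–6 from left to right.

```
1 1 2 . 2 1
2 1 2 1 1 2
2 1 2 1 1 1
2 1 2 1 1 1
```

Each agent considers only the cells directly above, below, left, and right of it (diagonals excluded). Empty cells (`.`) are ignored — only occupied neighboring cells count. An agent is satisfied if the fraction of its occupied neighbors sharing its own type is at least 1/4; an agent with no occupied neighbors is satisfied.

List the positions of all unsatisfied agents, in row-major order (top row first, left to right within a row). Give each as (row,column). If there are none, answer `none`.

(1,1)1 1/2 satisfied
(1,2)1 2/3 satisfied
(1,3)2 1/2 satisfied
(1,5)2 0/2 not
(1,6)1 0/2 not
(2,1)2 1/3 satisfied
(2,2)1 2/4 satisfied
(2,3)2 2/4 satisfied
(2,4)1 2/3 satisfied
(2,5)1 2/4 satisfied
(2,6)2 0/3 not
(3,1)2 2/3 satisfied
(3,2)1 2/4 satisfied
(3,3)2 2/4 satisfied
(3,4)1 3/4 satisfied
(3,5)1 4/4 satisfied
(3,6)1 2/3 satisfied
(4,1)2 1/2 satisfied
(4,2)1 1/3 satisfied
(4,3)2 1/3 satisfied
(4,4)1 2/3 satisfied
(4,5)1 3/3 satisfied
(4,6)1 2/2 satisfied

(1,5), (1,6), (2,6)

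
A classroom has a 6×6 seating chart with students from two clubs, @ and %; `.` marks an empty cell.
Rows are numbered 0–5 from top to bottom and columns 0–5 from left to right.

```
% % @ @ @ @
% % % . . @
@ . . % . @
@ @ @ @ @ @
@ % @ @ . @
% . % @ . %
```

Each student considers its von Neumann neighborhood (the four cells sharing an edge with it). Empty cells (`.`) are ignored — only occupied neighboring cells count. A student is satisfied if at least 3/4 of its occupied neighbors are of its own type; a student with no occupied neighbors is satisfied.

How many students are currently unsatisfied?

15

(0,0)% 2/2 ok
(0,1)% 2/3 unhappy
(0,2)@ 1/3 unhappy
(0,3)@ 2/2 ok
(0,4)@ 2/2 ok
(0,5)@ 2/2 ok
(1,0)% 2/3 unhappy
(1,1)% 3/3 ok
(1,2)% 1/2 unhappy
(1,5)@ 2/2 ok
(2,0)@ 1/2 unhappy
(2,3)% 0/1 unhappy
(2,5)@ 2/2 ok
(3,0)@ 3/3 ok
(3,1)@ 2/3 unhappy
(3,2)@ 3/3 ok
(3,3)@ 3/4 ok
(3,4)@ 2/2 ok
(3,5)@ 3/3 ok
(4,0)@ 1/3 unhappy
(4,1)% 0/3 unhappy
(4,2)@ 2/4 unhappy
(4,3)@ 3/3 ok
(4,5)@ 1/2 unhappy
(5,0)% 0/1 unhappy
(5,2)% 0/2 unhappy
(5,3)@ 1/2 unhappy
(5,5)% 0/1 unhappy
Unsatisfied: (0,1), (0,2), (1,0), (1,2), (2,0), (2,3), (3,1), (4,0), (4,1), (4,2), (4,5), (5,0), (5,2), (5,3), (5,5) — 15 in total.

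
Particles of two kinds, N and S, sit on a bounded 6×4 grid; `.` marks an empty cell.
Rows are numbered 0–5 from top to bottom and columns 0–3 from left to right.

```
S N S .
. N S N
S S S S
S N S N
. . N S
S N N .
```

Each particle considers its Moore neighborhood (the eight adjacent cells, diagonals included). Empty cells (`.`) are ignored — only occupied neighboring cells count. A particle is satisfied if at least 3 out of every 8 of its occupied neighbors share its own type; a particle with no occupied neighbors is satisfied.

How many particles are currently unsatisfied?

(0,0)S 0/2 not
(0,1)N 1/4 not
(0,2)S 1/4 not
(1,1)N 1/7 not
(1,2)S 4/7 satisfied
(1,3)N 0/4 not
(2,0)S 2/4 satisfied
(2,1)S 5/7 satisfied
(2,2)S 4/8 satisfied
(2,3)S 3/5 satisfied
(3,0)S 2/3 satisfied
(3,1)N 1/6 not
(3,2)S 4/7 satisfied
(3,3)N 1/5 not
(4,2)N 4/6 satisfied
(4,3)S 1/4 not
(5,0)S 0/1 not
(5,1)N 2/3 satisfied
(5,2)N 2/3 satisfied
Unsatisfied: (0,0), (0,1), (0,2), (1,1), (1,3), (3,1), (3,3), (4,3), (5,0) — 9 in total.

9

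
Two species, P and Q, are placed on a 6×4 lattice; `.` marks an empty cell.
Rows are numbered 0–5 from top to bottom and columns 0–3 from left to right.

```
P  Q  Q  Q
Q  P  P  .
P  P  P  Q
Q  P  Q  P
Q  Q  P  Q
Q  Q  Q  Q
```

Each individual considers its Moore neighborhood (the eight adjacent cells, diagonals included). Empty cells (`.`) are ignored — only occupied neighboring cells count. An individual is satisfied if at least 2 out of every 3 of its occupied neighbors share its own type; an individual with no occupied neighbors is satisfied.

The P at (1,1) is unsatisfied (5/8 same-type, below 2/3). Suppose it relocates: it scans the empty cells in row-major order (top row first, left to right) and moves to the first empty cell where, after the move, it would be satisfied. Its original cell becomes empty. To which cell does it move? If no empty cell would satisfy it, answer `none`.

Vacating (1,1). Empty cells in order:
  (1,3): 2/5 same-type → still unsatisfied.

none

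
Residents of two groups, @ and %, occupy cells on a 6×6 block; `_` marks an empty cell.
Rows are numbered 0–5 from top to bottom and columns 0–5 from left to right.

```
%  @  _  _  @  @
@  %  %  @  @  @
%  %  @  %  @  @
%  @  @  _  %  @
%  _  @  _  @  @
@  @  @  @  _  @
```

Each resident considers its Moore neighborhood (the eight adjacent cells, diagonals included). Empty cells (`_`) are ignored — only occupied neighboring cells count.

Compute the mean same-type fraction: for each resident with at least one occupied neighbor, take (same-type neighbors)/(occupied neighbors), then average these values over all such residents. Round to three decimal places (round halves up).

0.650

Row 0: (0,0)% 1/3 · (0,1)@ 1/4 · (0,4)@ 4/4 · (0,5)@ 3/3
Row 1: (1,0)@ 1/5 · (1,1)% 4/7 · (1,2)% 3/6 · (1,3)@ 4/6 · (1,4)@ 6/7 · (1,5)@ 5/5
Row 2: (2,0)% 3/5 · (2,1)% 4/8 · (2,2)@ 3/7 · (2,3)% 2/7 · (2,4)@ 5/7 · (2,5)@ 4/5
Row 3: (3,0)% 3/4 · (3,1)@ 3/7 · (3,2)@ 3/5 · (3,4)% 1/6 · (3,5)@ 4/5
Row 4: (4,0)% 1/4 · (4,2)@ 5/5 · (4,4)@ 4/5 · (4,5)@ 3/4
Row 5: (5,0)@ 1/2 · (5,1)@ 3/4 · (5,2)@ 3/3 · (5,3)@ 3/3 · (5,5)@ 2/2
Sum over 30 residents: 1/3 + 1/4 + 4/4 + 3/3 + 1/5 + 4/7 + 3/6 + 4/6 + 6/7 + 5/5 + 3/5 + 4/8 + 3/7 + 2/7 + 5/7 + 4/5 + 3/4 + 3/7 + 3/5 + 1/6 + 4/5 + 1/4 + 5/5 + 4/5 + 3/4 + 1/2 + 3/4 + 3/3 + 3/3 + 2/2 = 8191/420; mean = 8191/420 ÷ 30 = 8191/12600 = 0.650079… → 0.650.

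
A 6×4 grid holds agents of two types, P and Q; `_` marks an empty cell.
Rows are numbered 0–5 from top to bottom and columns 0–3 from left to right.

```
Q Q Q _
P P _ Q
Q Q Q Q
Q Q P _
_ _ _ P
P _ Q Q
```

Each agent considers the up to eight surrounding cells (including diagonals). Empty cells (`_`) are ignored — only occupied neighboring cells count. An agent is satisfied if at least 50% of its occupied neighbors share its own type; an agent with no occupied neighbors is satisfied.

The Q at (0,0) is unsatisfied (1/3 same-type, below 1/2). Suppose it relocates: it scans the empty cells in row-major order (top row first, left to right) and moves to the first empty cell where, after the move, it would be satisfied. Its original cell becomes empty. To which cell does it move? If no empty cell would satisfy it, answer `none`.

Vacating (0,0). Empty cells in order:
  (0,3): 2/2 same-type → satisfied — stop here.

(0,3)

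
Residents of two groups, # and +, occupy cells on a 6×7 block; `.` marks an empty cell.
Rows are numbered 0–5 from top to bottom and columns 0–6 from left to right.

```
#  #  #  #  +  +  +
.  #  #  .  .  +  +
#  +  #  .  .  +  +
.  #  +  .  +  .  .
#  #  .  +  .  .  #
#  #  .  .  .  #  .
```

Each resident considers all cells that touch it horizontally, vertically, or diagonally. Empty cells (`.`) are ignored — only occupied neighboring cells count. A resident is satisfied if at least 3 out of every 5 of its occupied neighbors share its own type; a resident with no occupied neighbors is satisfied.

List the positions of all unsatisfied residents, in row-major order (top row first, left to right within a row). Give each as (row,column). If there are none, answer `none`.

(0,0)# 2/2 ✓
(0,1)# 4/4 ✓
(0,2)# 4/4 ✓
(0,3)# 2/3 ✓
(0,4)+ 2/3 ✓
(0,5)+ 4/4 ✓
(0,6)+ 3/3 ✓
(1,1)# 6/7 ✓
(1,2)# 5/6 ✓
(1,5)+ 6/6 ✓
(1,6)+ 5/5 ✓
(2,0)# 2/3 ✓
(2,1)+ 1/6 ✗
(2,2)# 3/5 ✓
(2,5)+ 4/4 ✓
(2,6)+ 3/3 ✓
(3,1)# 4/6 ✓
(3,2)+ 2/5 ✗
(3,4)+ 2/2 ✓
(4,0)# 4/4 ✓
(4,1)# 4/5 ✓
(4,3)+ 2/2 ✓
(4,6)# 1/1 ✓
(5,0)# 3/3 ✓
(5,1)# 3/3 ✓
(5,5)# 1/1 ✓

(2,1), (3,2)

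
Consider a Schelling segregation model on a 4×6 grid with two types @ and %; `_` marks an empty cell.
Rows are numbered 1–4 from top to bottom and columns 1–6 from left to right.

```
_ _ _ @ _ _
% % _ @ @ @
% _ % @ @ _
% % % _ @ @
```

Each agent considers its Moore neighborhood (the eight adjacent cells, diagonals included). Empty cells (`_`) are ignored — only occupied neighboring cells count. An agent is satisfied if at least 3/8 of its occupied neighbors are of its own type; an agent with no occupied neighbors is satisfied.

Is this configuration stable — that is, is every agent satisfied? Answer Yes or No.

(1,4)@ 2/2 satisfied
(2,1)% 2/2 satisfied
(2,2)% 3/3 satisfied
(2,4)@ 4/5 satisfied
(2,5)@ 5/5 satisfied
(2,6)@ 2/2 satisfied
(3,1)% 4/4 satisfied
(3,3)% 3/5 satisfied
(3,4)@ 4/6 satisfied
(3,5)@ 6/6 satisfied
(4,1)% 2/2 satisfied
(4,2)% 4/4 satisfied
(4,3)% 2/3 satisfied
(4,5)@ 3/3 satisfied
(4,6)@ 2/2 satisfied
All meet the threshold, so the configuration is stable.

Yes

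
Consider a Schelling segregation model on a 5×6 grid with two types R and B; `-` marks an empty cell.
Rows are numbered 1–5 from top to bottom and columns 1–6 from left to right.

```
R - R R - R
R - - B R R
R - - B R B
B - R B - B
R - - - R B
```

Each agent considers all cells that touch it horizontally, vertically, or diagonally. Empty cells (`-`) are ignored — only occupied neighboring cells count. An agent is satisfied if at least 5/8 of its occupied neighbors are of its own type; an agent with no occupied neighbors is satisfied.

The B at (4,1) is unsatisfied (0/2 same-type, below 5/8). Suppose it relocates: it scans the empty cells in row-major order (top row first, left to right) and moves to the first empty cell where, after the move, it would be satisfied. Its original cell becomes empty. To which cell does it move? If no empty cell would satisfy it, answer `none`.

Vacating (4,1). Empty cells in order:
  (1,2): 0/3 same-type → still unsatisfied.
  (1,5): 1/5 same-type → still unsatisfied.
  (2,2): 0/4 same-type → still unsatisfied.
  (2,3): 2/4 same-type → still unsatisfied.
  (3,2): 0/3 same-type → still unsatisfied.
  (3,3): 3/4 same-type → satisfied — stop here.

(3,3)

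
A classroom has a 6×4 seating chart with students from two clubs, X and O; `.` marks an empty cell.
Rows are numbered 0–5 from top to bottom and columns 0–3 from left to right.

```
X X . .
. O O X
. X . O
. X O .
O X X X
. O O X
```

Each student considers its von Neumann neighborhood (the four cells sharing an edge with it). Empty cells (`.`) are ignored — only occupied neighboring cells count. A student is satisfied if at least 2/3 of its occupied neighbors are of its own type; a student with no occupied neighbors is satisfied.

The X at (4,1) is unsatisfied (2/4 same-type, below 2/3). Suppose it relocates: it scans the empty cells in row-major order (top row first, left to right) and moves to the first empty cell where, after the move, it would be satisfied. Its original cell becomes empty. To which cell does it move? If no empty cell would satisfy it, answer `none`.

(0,3)

Vacating (4,1). Empty cells in order:
  (0,2): 1/2 same-type → still unsatisfied.
  (0,3): 1/1 same-type → satisfied — stop here.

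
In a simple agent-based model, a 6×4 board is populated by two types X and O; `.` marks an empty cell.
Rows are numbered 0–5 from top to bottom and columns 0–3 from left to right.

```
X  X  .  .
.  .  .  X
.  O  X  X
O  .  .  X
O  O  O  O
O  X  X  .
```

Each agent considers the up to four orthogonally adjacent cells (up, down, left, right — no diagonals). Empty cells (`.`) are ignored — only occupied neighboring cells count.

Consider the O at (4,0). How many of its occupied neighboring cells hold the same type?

3

Occupied neighbors of (4,0): (3,0)=O, (5,0)=O, (4,1)=O.
Same type (O): 3 of 3.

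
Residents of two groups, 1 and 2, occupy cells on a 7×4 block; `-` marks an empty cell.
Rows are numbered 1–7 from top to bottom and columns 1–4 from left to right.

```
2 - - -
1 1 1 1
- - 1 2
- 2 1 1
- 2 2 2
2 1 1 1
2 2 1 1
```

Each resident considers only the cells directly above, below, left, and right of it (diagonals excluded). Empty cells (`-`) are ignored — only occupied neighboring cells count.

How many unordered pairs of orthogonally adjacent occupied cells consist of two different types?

13

Scan each occupied cell's neighbors to the right and below so each pair is counted once.
From row 1: 1 unlike of 1 pairs (running 1/1).
From row 2: 1 unlike of 5 pairs (running 2/6).
From row 3: 2 unlike of 3 pairs (running 4/9).
From row 4: 3 unlike of 5 pairs (running 7/14).
From row 5: 3 unlike of 5 pairs (running 10/19).
From row 6: 2 unlike of 7 pairs (running 12/26).
From row 7: 1 unlike of 3 pairs (running 13/29).
Total adjacent occupied pairs: 29; unlike-type pairs: 13.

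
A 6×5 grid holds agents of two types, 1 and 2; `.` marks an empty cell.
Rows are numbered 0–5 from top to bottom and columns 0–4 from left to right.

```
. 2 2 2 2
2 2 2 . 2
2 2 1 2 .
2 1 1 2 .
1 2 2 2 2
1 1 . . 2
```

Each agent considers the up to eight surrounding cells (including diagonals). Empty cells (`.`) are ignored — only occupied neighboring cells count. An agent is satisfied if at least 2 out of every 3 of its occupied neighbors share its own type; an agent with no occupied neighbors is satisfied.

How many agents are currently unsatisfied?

10

Row 0: (0,1)2 4/4 satisfied · (0,2)2 4/4 satisfied · (0,3)2 4/4 satisfied · (0,4)2 2/2 satisfied
Row 1: (1,0)2 4/4 satisfied · (1,1)2 6/7 satisfied · (1,2)2 6/7 satisfied · (1,4)2 3/3 satisfied
Row 2: (2,0)2 4/5 satisfied · (2,1)2 5/8 not · (2,2)1 2/7 not · (2,3)2 3/5 not
Row 3: (3,0)2 3/5 not · (3,1)1 3/8 not · (3,2)1 2/8 not · (3,3)2 4/6 satisfied
Row 4: (4,0)1 3/5 not · (4,1)2 2/7 not · (4,2)2 3/6 not · (4,3)2 4/5 satisfied · (4,4)2 3/3 satisfied
Row 5: (5,0)1 2/3 satisfied · (5,1)1 2/4 not · (5,4)2 2/2 satisfied
Unsatisfied: (2,1), (2,2), (2,3), (3,0), (3,1), (3,2), (4,0), (4,1), (4,2), (5,1) — 10 in total.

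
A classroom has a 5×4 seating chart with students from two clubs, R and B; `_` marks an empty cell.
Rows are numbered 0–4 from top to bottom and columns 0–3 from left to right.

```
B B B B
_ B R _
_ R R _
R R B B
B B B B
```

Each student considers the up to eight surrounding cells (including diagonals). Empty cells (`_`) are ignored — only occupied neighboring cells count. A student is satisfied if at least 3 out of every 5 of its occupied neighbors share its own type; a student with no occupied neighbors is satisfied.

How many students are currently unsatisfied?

8

Row 0: (0,0)B 2/2 satisfied · (0,1)B 3/4 satisfied · (0,2)B 3/4 satisfied · (0,3)B 1/2 not
Row 1: (1,1)B 3/6 not · (1,2)R 2/6 not
Row 2: (2,1)R 4/6 satisfied · (2,2)R 3/6 not
Row 3: (3,0)R 2/4 not · (3,1)R 3/7 not · (3,2)B 4/7 not · (3,3)B 3/4 satisfied
Row 4: (4,0)B 1/3 not · (4,1)B 3/5 satisfied · (4,2)B 4/5 satisfied · (4,3)B 3/3 satisfied
Unsatisfied: (0,3), (1,1), (1,2), (2,2), (3,0), (3,1), (3,2), (4,0) — 8 in total.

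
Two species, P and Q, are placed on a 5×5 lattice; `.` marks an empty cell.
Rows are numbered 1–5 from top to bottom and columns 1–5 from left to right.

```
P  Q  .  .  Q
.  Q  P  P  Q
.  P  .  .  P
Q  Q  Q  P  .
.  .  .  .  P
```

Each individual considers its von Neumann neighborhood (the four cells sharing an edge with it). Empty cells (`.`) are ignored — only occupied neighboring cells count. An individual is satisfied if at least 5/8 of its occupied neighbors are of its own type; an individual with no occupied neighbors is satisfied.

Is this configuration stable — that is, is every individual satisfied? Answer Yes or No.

No

Row 1: (1,1)P 0/1 ✗ · (1,2)Q 1/2 ✗ · (1,5)Q 1/1 ✓
Row 2: (2,2)Q 1/3 ✗ · (2,3)P 1/2 ✗ · (2,4)P 1/2 ✗ · (2,5)Q 1/3 ✗
Row 3: (3,2)P 0/2 ✗ · (3,5)P 0/1 ✗
Row 4: (4,1)Q 1/1 ✓ · (4,2)Q 2/3 ✓ · (4,3)Q 1/2 ✗ · (4,4)P 0/1 ✗
Row 5: (5,5)P 0/0 ✓
For instance (1,1) has only 0/1 same-type neighbors, below 5/8.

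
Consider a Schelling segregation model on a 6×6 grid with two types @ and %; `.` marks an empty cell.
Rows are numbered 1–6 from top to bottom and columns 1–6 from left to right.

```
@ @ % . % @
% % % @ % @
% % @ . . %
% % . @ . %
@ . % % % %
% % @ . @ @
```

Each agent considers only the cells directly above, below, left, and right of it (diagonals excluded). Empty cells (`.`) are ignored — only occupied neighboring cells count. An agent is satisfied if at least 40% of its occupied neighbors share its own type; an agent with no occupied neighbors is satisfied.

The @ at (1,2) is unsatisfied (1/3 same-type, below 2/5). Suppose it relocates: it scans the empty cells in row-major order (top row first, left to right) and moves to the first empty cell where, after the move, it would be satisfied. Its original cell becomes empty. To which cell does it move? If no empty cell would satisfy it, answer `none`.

Vacating (1,2). Empty cells in order:
  (1,4): 1/3 same-type → still unsatisfied.
  (3,4): 3/3 same-type → satisfied — stop here.

(3,4)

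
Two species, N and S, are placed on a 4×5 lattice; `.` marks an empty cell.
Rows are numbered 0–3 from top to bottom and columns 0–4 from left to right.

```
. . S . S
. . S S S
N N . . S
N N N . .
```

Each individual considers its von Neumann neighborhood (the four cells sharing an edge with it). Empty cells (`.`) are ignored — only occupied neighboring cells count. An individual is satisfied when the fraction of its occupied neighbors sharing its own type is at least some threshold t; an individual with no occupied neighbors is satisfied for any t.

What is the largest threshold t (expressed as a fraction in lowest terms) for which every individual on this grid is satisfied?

1/1

Row 0: (0,2)S 1/1 · (0,4)S 1/1
Row 1: (1,2)S 2/2 · (1,3)S 2/2 · (1,4)S 3/3
Row 2: (2,0)N 2/2 · (2,1)N 2/2 · (2,4)S 1/1
Row 3: (3,0)N 2/2 · (3,1)N 3/3 · (3,2)N 1/1
The smallest same-type fraction is 1/1 at (0,2), which reduces to 1/1. Any threshold above that leaves this individual unsatisfied.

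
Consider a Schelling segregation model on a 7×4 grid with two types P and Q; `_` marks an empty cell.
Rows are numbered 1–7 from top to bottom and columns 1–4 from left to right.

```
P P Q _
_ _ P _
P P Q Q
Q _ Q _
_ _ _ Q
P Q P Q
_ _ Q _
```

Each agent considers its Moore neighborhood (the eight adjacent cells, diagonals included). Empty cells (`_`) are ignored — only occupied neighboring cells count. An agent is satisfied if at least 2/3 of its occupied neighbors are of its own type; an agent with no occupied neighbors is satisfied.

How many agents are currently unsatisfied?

(1,1)P 1/1 ✓
(1,2)P 2/3 ✓
(1,3)Q 0/2 ✗
(2,3)P 2/5 ✗
(3,1)P 1/2 ✗
(3,2)P 2/5 ✗
(3,3)Q 2/4 ✗
(3,4)Q 2/3 ✓
(4,1)Q 0/2 ✗
(4,3)Q 3/4 ✓
(5,4)Q 2/3 ✓
(6,1)P 0/1 ✗
(6,2)Q 1/3 ✗
(6,3)P 0/4 ✗
(6,4)Q 2/3 ✓
(7,3)Q 2/3 ✓
Unsatisfied: (1,3), (2,3), (3,1), (3,2), (3,3), (4,1), (6,1), (6,2), (6,3) — 9 in total.

9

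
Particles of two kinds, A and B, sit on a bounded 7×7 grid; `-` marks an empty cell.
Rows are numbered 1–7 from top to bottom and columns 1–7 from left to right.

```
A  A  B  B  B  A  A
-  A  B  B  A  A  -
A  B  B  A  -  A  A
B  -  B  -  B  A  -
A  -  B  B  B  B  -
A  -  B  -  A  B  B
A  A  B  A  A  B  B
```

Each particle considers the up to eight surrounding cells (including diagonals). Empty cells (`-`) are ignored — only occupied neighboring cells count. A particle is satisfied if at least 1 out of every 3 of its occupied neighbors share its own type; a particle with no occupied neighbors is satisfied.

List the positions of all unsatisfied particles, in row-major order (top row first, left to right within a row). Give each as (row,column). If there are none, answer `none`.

(1,1)A 2/2 ✓
(1,2)A 2/4 ✓
(1,3)B 3/5 ✓
(1,4)B 4/5 ✓
(1,5)B 2/5 ✓
(1,6)A 3/4 ✓
(1,7)A 2/2 ✓
(2,2)A 3/7 ✓
(2,3)B 5/8 ✓
(2,4)B 5/7 ✓
(2,5)A 4/7 ✓
(2,6)A 5/6 ✓
(3,1)A 1/3 ✓
(3,2)B 4/6 ✓
(3,3)B 4/6 ✓
(3,4)A 1/6 ✗
(3,6)A 4/5 ✓
(3,7)A 3/3 ✓
(4,1)B 1/3 ✓
(4,3)B 4/5 ✓
(4,5)B 3/6 ✓
(4,6)A 2/5 ✓
(5,1)A 1/2 ✓
(5,3)B 3/3 ✓
(5,4)B 5/6 ✓
(5,5)B 4/6 ✓
(5,6)B 4/6 ✓
(6,1)A 3/3 ✓
(6,3)B 3/5 ✓
(6,5)A 2/7 ✗
(6,6)B 5/7 ✓
(6,7)B 4/4 ✓
(7,1)A 2/2 ✓
(7,2)A 2/4 ✓
(7,3)B 1/3 ✓
(7,4)A 2/4 ✓
(7,5)A 2/4 ✓
(7,6)B 3/5 ✓
(7,7)B 3/3 ✓

(3,4), (6,5)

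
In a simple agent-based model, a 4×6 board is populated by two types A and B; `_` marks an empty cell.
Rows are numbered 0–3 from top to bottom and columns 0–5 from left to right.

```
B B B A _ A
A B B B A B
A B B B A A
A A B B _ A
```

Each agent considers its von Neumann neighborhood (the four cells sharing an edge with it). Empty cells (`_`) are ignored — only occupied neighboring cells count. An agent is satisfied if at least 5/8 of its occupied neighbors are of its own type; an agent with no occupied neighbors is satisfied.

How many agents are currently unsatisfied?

(0,0)B 1/2 unhappy
(0,1)B 3/3 ok
(0,2)B 2/3 ok
(0,3)A 0/2 unhappy
(0,5)A 0/1 unhappy
(1,0)A 1/3 unhappy
(1,1)B 3/4 ok
(1,2)B 4/4 ok
(1,3)B 2/4 unhappy
(1,4)A 1/3 unhappy
(1,5)B 0/3 unhappy
(2,0)A 2/3 ok
(2,1)B 2/4 unhappy
(2,2)B 4/4 ok
(2,3)B 3/4 ok
(2,4)A 2/3 ok
(2,5)A 2/3 ok
(3,0)A 2/2 ok
(3,1)A 1/3 unhappy
(3,2)B 2/3 ok
(3,3)B 2/2 ok
(3,5)A 1/1 ok
Unsatisfied: (0,0), (0,3), (0,5), (1,0), (1,3), (1,4), (1,5), (2,1), (3,1) — 9 in total.

9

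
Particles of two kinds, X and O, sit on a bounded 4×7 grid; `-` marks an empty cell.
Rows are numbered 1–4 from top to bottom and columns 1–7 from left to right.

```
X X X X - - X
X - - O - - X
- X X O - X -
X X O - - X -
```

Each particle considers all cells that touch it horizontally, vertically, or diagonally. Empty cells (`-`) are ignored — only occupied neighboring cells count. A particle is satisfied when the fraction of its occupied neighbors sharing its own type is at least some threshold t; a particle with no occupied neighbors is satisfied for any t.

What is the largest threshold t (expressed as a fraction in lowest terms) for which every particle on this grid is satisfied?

(1,1)X 2/2
(1,2)X 3/3
(1,3)X 2/3
(1,4)X 1/2
(1,7)X 1/1
(2,1)X 3/3
(2,4)O 1/4
(2,7)X 2/2
(3,2)X 4/5
(3,3)X 2/5
(3,4)O 2/3
(3,6)X 2/2
(4,1)X 2/2
(4,2)X 3/4
(4,3)O 1/4
(4,6)X 1/1
The smallest same-type fraction is 1/4 at (2,4), which reduces to 1/4. Any threshold above that leaves this particle unsatisfied.

1/4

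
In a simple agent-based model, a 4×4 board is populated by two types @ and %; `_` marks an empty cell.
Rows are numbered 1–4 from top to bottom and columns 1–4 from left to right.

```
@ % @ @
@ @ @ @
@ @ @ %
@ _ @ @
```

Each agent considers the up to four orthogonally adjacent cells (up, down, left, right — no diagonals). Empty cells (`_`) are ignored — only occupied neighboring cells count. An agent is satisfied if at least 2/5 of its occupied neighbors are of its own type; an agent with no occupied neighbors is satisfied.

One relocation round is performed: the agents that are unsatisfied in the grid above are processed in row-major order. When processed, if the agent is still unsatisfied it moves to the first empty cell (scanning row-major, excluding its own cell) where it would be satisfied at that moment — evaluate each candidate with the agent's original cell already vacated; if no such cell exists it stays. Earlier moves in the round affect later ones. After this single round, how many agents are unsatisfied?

2

Initially unsatisfied (in order): (1,2), (3,4).
  (1,2): no empty cell satisfies it; stays.
  (3,4): no empty cell satisfies it; stays.
Resulting grid:
@ % @ @
@ @ @ @
@ @ @ %
@ _ @ @
Unsatisfied now: (1,2), (3,4).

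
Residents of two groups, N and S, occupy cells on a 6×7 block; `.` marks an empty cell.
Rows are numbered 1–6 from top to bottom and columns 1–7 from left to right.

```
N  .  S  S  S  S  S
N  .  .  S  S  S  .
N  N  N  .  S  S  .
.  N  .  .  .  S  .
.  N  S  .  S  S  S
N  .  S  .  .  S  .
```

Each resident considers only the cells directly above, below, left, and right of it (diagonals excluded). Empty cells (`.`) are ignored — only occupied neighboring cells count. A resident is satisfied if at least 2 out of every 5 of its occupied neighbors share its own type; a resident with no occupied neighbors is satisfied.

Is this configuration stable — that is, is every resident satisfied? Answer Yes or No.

Row 1: (1,1)N 1/1 ✓ · (1,3)S 1/1 ✓ · (1,4)S 3/3 ✓ · (1,5)S 3/3 ✓ · (1,6)S 3/3 ✓ · (1,7)S 1/1 ✓
Row 2: (2,1)N 2/2 ✓ · (2,4)S 2/2 ✓ · (2,5)S 4/4 ✓ · (2,6)S 3/3 ✓
Row 3: (3,1)N 2/2 ✓ · (3,2)N 3/3 ✓ · (3,3)N 1/1 ✓ · (3,5)S 2/2 ✓ · (3,6)S 3/3 ✓
Row 4: (4,2)N 2/2 ✓ · (4,6)S 2/2 ✓
Row 5: (5,2)N 1/2 ✓ · (5,3)S 1/2 ✓ · (5,5)S 1/1 ✓ · (5,6)S 4/4 ✓ · (5,7)S 1/1 ✓
Row 6: (6,1)N 0/0 ✓ · (6,3)S 1/1 ✓ · (6,6)S 1/1 ✓
All meet the threshold, so the configuration is stable.

Yes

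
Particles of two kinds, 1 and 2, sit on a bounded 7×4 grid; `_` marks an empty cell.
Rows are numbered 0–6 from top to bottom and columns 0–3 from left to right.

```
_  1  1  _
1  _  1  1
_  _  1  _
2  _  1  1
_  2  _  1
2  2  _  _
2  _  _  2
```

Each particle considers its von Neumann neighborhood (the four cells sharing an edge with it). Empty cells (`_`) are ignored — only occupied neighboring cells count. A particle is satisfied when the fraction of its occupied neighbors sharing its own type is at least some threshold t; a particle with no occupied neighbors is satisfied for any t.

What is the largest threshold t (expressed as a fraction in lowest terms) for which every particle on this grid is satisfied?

1/1

Row 0: (0,1)1 1/1 · (0,2)1 2/2
Row 1: (1,0)1 — no occupied neighbors · (1,2)1 3/3 · (1,3)1 1/1
Row 2: (2,2)1 2/2
Row 3: (3,0)2 — no occupied neighbors · (3,2)1 2/2 · (3,3)1 2/2
Row 4: (4,1)2 1/1 · (4,3)1 1/1
Row 5: (5,0)2 2/2 · (5,1)2 2/2
Row 6: (6,0)2 1/1 · (6,3)2 — no occupied neighbors
The smallest same-type fraction is 1/1 at (0,1), which reduces to 1/1. Any threshold above that leaves this particle unsatisfied.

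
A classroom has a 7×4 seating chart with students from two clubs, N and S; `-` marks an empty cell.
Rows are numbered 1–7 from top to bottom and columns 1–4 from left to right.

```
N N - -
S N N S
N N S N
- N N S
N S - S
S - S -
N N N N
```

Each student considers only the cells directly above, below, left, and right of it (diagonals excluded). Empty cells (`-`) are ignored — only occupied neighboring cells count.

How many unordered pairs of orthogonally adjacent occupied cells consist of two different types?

Scan each occupied cell's neighbors to the right and below so each pair is counted once.
From row 1: 1 unlike of 3 pairs (running 1/3).
From row 2: 5 unlike of 7 pairs (running 6/10).
From row 3: 4 unlike of 6 pairs (running 10/16).
From row 4: 2 unlike of 4 pairs (running 12/20).
From row 5: 2 unlike of 2 pairs (running 14/22).
From row 6: 2 unlike of 2 pairs (running 16/24).
From row 7: 0 unlike of 3 pairs (running 16/27).
Total adjacent occupied pairs: 27; unlike-type pairs: 16.

16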